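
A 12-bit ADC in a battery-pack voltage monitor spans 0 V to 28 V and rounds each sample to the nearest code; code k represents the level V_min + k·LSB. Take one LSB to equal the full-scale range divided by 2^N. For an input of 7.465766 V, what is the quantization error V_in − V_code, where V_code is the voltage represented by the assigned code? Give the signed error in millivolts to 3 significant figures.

+0.922 mV

V_FS = 28 V. LSB = 28 V / 2^12 ≈ 6.836 mV.
Position in LSBs: (7.465766 − (0)) × 4096/28 = 1092.1349; rounding gives k = 1092.
V_code = 0 + (1092/4096) × 28 = 7.464843750 V.
e = 7.465766 − (7.464843750) = +0.922 mV.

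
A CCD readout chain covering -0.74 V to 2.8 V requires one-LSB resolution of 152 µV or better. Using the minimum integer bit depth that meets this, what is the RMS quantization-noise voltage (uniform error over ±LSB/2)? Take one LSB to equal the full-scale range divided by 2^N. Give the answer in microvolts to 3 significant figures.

Span: 2.8 V − (-0.74 V) = 3.54 V.
Levels needed ≥ 3.54/152 µV = 23290. 2^15 = 32768 suffices, so N_min = 15.
LSB = 3.54 V ÷ 2^15 = 3.54/32768 V = 108.03 µV.
σ_q = LSB/√12 = 108.03 µV/3.4641 = 31.2 µV.

31.2 µV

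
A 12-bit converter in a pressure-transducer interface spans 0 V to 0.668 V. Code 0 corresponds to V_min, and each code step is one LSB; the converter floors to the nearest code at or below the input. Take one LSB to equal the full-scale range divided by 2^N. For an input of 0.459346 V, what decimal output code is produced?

Span = 0.668 V. LSB = 0.668 V / 2^12 ≈ 163.1 µV.
(V_in − V_min) × 2^12/range = (0.459346 − (0)) × 4096/0.668 = 2816.589.
Floor → code = 2816.

2816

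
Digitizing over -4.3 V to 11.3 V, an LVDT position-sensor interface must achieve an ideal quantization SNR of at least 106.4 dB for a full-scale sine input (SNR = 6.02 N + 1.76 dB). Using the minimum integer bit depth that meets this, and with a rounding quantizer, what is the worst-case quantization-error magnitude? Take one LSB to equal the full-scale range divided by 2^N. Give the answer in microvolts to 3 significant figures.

Full-scale range = 11.3 V − (-4.3 V) = 15.6 V.
N ≥ (106.4 − 1.76)/6.02 = 17.382 → N_min = 18.
LSB = 15.6 V ÷ 2^18 = 15.6/262144 V = 59.509 µV.
Max error for round-to-nearest is LSB/2 = 29.8 µV.

29.8 µV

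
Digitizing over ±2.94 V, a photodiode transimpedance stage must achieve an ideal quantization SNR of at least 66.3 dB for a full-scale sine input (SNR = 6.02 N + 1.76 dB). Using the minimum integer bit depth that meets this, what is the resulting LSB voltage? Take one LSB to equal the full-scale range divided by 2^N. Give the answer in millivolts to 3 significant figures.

2.87 mV

The full-scale span is 2.94 − (-2.94) = 5.88 V.
Solving 6.02 N ≥ 66.3 − 1.76: N ≥ 10.721. Round up → N = 11.
Step size = 5.88/2048 V = 2.87 mV.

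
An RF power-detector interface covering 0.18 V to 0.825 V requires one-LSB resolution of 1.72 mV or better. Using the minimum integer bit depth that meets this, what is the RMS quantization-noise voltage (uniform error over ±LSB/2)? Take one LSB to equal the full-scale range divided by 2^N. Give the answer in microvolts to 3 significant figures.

The full-scale span is 0.825 − (0.18) = 0.645 V.
0.645 V / 1.72 mV = 375.0. Since 2^8 = 256 and 2^9 = 512, N = 9.
One LSB is 0.645 V / 512 = 1.2598 mV.
σ_q = LSB/√12 = 1.2598 mV/3.4641 = 364 µV.

364 µV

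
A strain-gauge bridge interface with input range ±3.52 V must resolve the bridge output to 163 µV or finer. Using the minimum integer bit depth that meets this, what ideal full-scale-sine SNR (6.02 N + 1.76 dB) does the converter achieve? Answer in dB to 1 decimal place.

98.1 dB

Full-scale range = 3.52 V − (-3.52 V) = 7.04 V.
Required number of levels: 7.04/163 µV = 43190; smallest N with 2^N ≥ that is 16.
6.02(16) + 1.76 = 98.08 dB.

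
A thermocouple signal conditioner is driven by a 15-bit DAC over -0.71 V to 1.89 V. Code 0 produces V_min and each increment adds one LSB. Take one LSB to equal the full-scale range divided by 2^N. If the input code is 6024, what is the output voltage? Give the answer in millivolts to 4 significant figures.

-232.0 mV

Full-scale range = 1.89 V − (-0.71 V) = 2.6 V. LSB = 2.6 V / 2^15.
V_out = -0.71 + 6024 × (2.6/32768) V
      = -0.71 + 0.477979 = -0.232021 V.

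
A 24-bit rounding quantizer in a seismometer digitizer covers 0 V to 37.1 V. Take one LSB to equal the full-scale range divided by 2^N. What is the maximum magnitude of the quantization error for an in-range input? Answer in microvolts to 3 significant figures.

1.11 µV

Full-scale range = 37.1 V.
Step size = 37.1/16777216 V = 2.2113 µV.
A rounding quantizer has |error| ≤ LSB/2 = 1.11 µV.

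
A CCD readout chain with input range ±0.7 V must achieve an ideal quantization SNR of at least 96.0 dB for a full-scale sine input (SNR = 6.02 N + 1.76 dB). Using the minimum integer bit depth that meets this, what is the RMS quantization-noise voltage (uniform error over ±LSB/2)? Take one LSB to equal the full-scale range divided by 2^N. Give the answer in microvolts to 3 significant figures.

Span: 0.7 V − (-0.7 V) = 1.4 V.
N ≥ (96.0 − 1.76)/6.02 = 15.654 → N_min = 16.
LSB = 1.4 V / 2^16 = 21.362 µV.
RMS noise = LSB/√12 = 6.17 µV.

6.17 µV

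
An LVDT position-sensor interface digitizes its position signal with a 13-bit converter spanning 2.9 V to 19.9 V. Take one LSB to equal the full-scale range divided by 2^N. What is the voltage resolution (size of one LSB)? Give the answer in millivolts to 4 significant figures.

Range = 19.9 − (2.9) = 17 V.
Number of codes = 2^13 = 8192.
LSB = 17 V ÷ 2^13 = 17/8192 V = 2.075 mV.

2.075 mV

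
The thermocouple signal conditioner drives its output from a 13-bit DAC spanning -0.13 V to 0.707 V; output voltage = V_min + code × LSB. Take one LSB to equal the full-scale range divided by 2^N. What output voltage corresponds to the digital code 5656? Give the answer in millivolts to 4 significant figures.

Span: 0.707 V − (-0.13 V) = 0.837 V. LSB = 0.837 V / 2^13.
V_out = V_min + code × LSB = -0.13 V + 5656 × 0.837 V / 8192
      = -0.13 V + 0.577890 V = 0.447890 V.

447.9 mV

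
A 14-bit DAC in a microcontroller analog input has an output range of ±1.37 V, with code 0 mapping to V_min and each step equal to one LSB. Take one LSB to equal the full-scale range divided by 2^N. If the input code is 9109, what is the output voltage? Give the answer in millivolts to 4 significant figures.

153.4 mV

Range = 1.37 − (-1.37) = 2.74 V. LSB = 2.74 V / 2^14.
V_out = V_min + code × LSB = -1.37 V + 9109 × 2.74 V / 16384
      = -1.37 + 1.52336 = 0.153356 V.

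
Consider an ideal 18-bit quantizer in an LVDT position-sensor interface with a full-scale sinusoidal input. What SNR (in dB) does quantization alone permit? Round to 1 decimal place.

For an ideal N-bit converter with full-scale sine input, SNR = 6.02 N + 1.76 dB. SNR = 6.02 × 18 + 1.76 = 108.36 + 1.76 = 110.12 dB.

110.1 dB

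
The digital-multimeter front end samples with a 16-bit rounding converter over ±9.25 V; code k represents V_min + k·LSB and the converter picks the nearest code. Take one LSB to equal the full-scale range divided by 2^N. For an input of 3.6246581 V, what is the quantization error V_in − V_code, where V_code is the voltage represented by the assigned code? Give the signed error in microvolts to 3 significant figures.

The full-scale span is 9.25 − (-9.25) = 18.5 V. LSB = 18.5 V / 2^16 ≈ 282.3 µV.
(3.6246581 − (-9.25)) / LSB = 12.8746581 × 65536/18.5 = 45608.3023. Nearest integer: k = 45608.
Reconstructed level: -9.25 + 45608 × 18.5/65536 V = 3.6245727539 V.
Error = V_in − V_code = 3.6246581 − (3.6245727539) = +85.3 µV.

+85.3 µV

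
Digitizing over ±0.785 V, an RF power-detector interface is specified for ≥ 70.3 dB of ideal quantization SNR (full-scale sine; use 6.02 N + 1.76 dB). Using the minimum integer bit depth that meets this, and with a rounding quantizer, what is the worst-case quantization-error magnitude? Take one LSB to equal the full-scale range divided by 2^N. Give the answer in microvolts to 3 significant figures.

Full-scale range = 0.785 V − (-0.785 V) = 1.57 V.
Solving 6.02 N ≥ 70.3 − 1.76: N ≥ 11.385. Round up → N = 12.
LSB = 1.57 V ÷ 2^12 = 1.57/4096 V = 383.30 µV.
|e|_max = LSB/2 = 192 µV.

192 µV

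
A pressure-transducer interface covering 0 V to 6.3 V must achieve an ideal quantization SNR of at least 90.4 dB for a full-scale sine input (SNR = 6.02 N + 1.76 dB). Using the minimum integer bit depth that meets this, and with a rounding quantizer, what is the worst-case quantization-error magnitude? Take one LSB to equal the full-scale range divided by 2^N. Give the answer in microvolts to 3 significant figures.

Range is 6.3 V.
Solving 6.02 N ≥ 90.4 − 1.76: N ≥ 14.724. Round up → N = 15.
LSB = 6.3 V / 2^15 = 192.26 µV.
|e|_max = LSB/2 = 96.1 µV.

96.1 µV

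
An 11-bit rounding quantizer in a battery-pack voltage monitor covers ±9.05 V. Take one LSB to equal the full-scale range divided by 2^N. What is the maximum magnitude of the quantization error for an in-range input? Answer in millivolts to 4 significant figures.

Full-scale range = 9.05 V − (-9.05 V) = 18.1 V.
One LSB is 18.1 V / 2048 = 8.83789 mV.
A rounding quantizer has |error| ≤ LSB/2 = 4.419 mV.

4.419 mV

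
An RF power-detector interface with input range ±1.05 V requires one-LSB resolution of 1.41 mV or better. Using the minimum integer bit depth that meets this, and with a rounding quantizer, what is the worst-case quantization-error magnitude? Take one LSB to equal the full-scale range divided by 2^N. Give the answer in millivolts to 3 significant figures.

0.513 mV

Range = 1.05 − (-1.05) = 2.1 V.
2.1 V / 1.41 mV = 1489. Since 2^10 = 1024 and 2^11 = 2048, N = 11.
LSB = 2.1 V / 2^11 = 1.0254 mV.
|e|_max = LSB/2 = 0.513 mV.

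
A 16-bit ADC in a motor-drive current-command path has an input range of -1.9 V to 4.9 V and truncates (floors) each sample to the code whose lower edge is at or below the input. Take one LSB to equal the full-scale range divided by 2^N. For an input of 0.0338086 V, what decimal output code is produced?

18637

Full-scale range = 4.9 V − (-1.9 V) = 6.8 V. LSB = 6.8 V / 2^16 ≈ 103.8 µV.
V_in − V_min = 0.0338086 − (-1.9) = 1.9338086 V.
Divide by LSB: 1.9338086 × 65536/6.8 = 18637.3648.
Truncating gives code 18637.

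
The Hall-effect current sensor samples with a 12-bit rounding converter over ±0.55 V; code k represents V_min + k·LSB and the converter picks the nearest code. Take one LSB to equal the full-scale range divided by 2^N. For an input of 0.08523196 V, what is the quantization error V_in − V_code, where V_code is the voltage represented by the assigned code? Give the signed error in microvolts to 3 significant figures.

+100 µV

Span: 0.55 V − (-0.55 V) = 1.1 V. LSB = 1.1 V / 2^12 ≈ 268.6 µV.
Position in LSBs: (0.08523196 − (-0.55)) × 4096/1.1 = 2365.3728; rounding gives k = 2365.
Reconstructed level: -0.55 + 2365 × 1.1/4096 V = 0.08513183594 V.
V_in − V_code = 0.08523196 − (0.08513183594) = +100 µV.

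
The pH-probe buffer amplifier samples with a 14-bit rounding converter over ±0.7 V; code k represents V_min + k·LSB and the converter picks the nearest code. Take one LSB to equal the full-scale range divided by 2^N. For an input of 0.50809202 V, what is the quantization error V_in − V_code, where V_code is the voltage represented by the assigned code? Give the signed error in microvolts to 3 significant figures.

+11.0 µV

Range = 0.7 − (-0.7) = 1.4 V. LSB = 1.4 V / 2^14 ≈ 85.45 µV.
Position in LSBs: (0.50809202 − (-0.7)) × 16384/1.4 = 14138.1283; rounding gives k = 14138.
Reconstructed level: -0.7 + 14138 × 1.4/16384 V = 0.50808105469 V.
V_in − V_code = 0.50809202 − (0.50808105469) = +11.0 µV.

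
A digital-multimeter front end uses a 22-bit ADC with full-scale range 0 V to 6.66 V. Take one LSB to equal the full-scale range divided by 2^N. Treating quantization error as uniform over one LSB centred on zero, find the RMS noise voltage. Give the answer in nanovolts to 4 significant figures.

Range is 6.66 V.
LSB = 6.66 V ÷ 2^22 = 6.66/4194304 V = 1.58787 µV.
RMS of a uniform error over width LSB is LSB/√12 = 458.4 nV.

458.4 nV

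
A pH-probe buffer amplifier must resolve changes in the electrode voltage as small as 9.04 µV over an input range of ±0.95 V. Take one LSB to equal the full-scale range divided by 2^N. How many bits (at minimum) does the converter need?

Span: 0.95 V − (-0.95 V) = 1.9 V.
Levels needed ≥ 1.9/9.04 µV = 210200. 2^18 = 262144 suffices, so N_min = 18.

18 bits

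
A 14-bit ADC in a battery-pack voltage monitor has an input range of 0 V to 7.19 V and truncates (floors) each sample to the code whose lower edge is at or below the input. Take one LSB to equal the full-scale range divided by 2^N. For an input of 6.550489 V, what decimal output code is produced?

Range is 7.19 V. LSB = 7.19 V / 2^14 ≈ 438.8 µV.
(V_in − V_min) × 2^14/range = (6.550489 − (0)) × 16384/7.19 = 14926.733.
Floor → code = 14926.

14926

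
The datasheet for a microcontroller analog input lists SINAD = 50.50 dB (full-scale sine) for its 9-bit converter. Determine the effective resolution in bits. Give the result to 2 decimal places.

8.10 bits

ENOB = (50.50 − 1.76)/6.02 = 8.0963 bits.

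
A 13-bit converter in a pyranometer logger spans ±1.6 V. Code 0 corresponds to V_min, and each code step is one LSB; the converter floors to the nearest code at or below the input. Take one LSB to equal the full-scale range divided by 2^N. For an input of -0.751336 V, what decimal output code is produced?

2172

Range = 1.6 − (-1.6) = 3.2 V. LSB = 3.2 V / 2^13 ≈ 390.6 µV.
code = ⌊(V_in − V_min)/LSB⌋ = ⌊(V_in − V_min) × 2^13 / range⌋
     = ⌊(-0.751336 − (-1.6)) × 8192 / 3.2⌋ = ⌊0.848664 × 8192/3.2⌋
     = ⌊2172.580⌋ = 2172.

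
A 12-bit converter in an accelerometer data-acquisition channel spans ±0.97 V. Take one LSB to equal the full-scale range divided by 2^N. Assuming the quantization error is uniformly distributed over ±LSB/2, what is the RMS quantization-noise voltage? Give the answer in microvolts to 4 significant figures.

136.7 µV

Span: 0.97 V − (-0.97 V) = 1.94 V.
Step size = 1.94/4096 V = 473.633 µV.
RMS of a uniform error over width LSB is LSB/√12 = 136.7 µV.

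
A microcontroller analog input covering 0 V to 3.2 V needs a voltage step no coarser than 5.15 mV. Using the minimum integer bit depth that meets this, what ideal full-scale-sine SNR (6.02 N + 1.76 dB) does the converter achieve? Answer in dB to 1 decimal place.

Range is 3.2 V.
Need 2^N ≥ 3.2 V / 5.15 mV = 621.4 → N_min = 10.
SNR = 6.02 × 10 + 1.76 = 61.96 dB.

62.0 dB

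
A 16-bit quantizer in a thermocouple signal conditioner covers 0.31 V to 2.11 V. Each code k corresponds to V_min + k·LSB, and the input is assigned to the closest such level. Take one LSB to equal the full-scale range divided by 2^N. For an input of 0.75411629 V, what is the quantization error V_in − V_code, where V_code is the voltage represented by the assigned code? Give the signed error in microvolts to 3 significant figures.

Span: 2.11 V − (0.31 V) = 1.8 V. LSB = 1.8 V / 2^16 ≈ 27.47 µV.
Position in LSBs: (0.75411629 − (0.31)) × 65536/1.8 = 16169.7807; rounding gives k = 16170.
Reconstructed level: 0.31 + 16170 × 1.8/65536 V = 0.75412231445 V.
e = 0.75411629 − (0.75412231445) = −6.02 µV.

−6.02 µV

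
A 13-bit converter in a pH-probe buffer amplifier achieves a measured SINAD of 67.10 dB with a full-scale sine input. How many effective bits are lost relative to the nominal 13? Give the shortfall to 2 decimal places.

N_eff = (67.10 − 1.76)/6.02 = 10.8538 bits.
Shortfall = 13 − 10.8538 = 2.1462 bits.

2.15 bits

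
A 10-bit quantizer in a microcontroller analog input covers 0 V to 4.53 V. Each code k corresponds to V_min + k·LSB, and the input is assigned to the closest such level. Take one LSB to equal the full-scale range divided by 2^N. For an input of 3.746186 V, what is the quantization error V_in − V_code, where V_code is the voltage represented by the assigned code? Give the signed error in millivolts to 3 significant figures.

Span = 4.53 V. LSB = 4.53 V / 2^10 ≈ 4.424 mV.
Position in LSBs: (3.746186 − (0)) × 1024/4.53 = 846.8200; rounding gives k = 847.
Reconstructed level: 0 + 847 × 4.53/1024 V = 3.746982422 V.
V_in − V_code = 3.746186 − (3.746982422) = −0.796 mV.

−0.796 mV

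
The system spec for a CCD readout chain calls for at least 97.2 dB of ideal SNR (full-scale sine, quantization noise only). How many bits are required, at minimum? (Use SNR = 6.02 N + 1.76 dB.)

6.02 N + 1.76 ≥ 97.2 gives N ≥ 15.854, so the minimum integer is 16.

16 bits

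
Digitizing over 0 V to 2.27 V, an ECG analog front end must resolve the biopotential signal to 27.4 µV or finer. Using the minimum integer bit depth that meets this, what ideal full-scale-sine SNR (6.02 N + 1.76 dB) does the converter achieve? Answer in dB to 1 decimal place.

Full-scale range = 2.27 V.
2.27 V / 27.4 µV = 82850. Since 2^16 = 65536 and 2^17 = 131072, N = 17.
6.02(17) + 1.76 = 104.10 dB.

104.1 dB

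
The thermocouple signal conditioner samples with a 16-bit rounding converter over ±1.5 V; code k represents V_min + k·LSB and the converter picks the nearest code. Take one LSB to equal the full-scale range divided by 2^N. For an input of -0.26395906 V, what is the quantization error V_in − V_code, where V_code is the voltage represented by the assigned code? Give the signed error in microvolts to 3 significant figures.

The full-scale span is 1.5 − (-1.5) = 3 V. LSB = 3 V / 2^16 ≈ 45.78 µV.
(-0.26395906 − (-1.5)) / LSB = 1.23604094 × 65536/3 = 27001.7263. Nearest integer: k = 27002.
V_code = -1.5 + (27002/65536) × 3 = -0.26394653320 V.
Error = V_in − V_code = -0.26395906 − (-0.26394653320) = −12.5 µV.

−12.5 µV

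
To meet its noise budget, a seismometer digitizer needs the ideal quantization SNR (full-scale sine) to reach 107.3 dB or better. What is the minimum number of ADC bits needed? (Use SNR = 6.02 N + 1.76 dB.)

18 bits

Required N = ⌈(107.3 − 1.76)/6.02⌉ = ⌈17.532⌉ = 18.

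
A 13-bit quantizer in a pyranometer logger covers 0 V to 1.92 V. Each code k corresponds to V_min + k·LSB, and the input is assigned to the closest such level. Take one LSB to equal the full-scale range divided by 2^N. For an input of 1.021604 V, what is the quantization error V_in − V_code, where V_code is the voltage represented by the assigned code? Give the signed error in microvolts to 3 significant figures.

−36.6 µV

Full-scale range = 1.92 V. LSB = 1.92 V / 2^13 ≈ 234.4 µV.
Position in LSBs: (1.021604 − (0)) × 8192/1.92 = 4358.8437; rounding gives k = 4359.
V_code = V_min + k × range/2^13 = 0 + 4359 × 1.92/8192 = 1.021640625 V.
V_in − V_code = 1.021604 − (1.021640625) = −36.6 µV.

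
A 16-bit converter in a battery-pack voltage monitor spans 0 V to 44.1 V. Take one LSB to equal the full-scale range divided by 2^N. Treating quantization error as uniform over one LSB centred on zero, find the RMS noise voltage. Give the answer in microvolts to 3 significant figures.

Span = 44.1 V.
LSB = 44.1 V / 2^16 = 0.67291 mV.
RMS of a uniform error over width LSB is LSB/√12 = 194 µV.

194 µV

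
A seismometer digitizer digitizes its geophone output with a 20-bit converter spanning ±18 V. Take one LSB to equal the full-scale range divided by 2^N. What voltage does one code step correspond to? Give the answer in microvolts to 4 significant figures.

Full-scale range = 18 V − (-18 V) = 36 V.
2^20 = 1048576 levels.
Step size = 36/1048576 V = 34.33 µV.

34.33 µV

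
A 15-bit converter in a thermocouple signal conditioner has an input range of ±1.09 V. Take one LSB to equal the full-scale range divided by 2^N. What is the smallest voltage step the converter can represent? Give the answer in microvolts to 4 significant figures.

Span: 1.09 V − (-1.09 V) = 2.18 V.
There are 2^15 = 32768 steps.
One LSB is 2.18 V / 32768 = 66.53 µV.

66.53 µV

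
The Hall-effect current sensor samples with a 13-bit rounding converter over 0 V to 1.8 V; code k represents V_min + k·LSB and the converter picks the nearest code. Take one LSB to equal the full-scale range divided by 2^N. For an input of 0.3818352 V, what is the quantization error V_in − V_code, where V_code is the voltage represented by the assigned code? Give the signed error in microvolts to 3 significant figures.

V_FS = 1.8 V. LSB = 1.8 V / 2^13 ≈ 219.7 µV.
Position in LSBs: (0.3818352 − (0)) × 8192/1.8 = 1737.7744; rounding gives k = 1738.
Reconstructed level: 0 + 1738 × 1.8/8192 V = 0.3818847656 V.
V_in − V_code = 0.3818352 − (0.3818847656) = −49.6 µV.

−49.6 µV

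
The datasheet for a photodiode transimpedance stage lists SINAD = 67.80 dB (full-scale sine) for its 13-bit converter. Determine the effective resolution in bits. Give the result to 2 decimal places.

10.97 bits

(67.80 − 1.76) / 6.02 = 66.04/6.02 = 10.9701 effective bits.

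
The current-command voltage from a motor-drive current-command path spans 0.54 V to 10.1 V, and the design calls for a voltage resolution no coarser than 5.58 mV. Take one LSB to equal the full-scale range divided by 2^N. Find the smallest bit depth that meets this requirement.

Full-scale range = 10.1 V − (0.54 V) = 9.56 V.
Required number of levels: 9.56/5.58 mV = 1713.3; smallest N with 2^N ≥ that is 11.

11 bits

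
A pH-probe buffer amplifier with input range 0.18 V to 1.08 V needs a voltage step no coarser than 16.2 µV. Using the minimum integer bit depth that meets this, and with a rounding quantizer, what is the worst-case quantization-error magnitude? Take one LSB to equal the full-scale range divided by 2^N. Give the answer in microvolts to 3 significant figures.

The full-scale span is 1.08 − (0.18) = 0.9 V.
Levels needed ≥ 0.9/16.2 µV = 55560. 2^16 = 65536 suffices, so N_min = 16.
Step size = 0.9/65536 V = 13.733 µV.
Max error for round-to-nearest is LSB/2 = 6.87 µV.

6.87 µV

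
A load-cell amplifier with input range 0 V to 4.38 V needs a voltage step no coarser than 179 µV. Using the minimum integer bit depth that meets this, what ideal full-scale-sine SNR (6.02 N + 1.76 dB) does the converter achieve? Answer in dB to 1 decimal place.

Range is 4.38 V.
Levels needed ≥ 4.38/179 µV = 24470. 2^15 = 32768 suffices, so N_min = 15.
6.02(15) + 1.76 = 92.06 dB.

92.1 dB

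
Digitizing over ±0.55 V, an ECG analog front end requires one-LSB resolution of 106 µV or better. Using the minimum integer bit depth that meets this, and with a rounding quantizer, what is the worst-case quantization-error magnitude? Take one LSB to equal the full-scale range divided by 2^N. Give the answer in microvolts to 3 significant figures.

33.6 µV

Full-scale range = 0.55 V − (-0.55 V) = 1.1 V.
Need 2^N ≥ 1.1 V / 106 µV = 10380 → N_min = 14.
One LSB is 1.1 V / 16384 = 67.139 µV.
Max error for round-to-nearest is LSB/2 = 33.6 µV.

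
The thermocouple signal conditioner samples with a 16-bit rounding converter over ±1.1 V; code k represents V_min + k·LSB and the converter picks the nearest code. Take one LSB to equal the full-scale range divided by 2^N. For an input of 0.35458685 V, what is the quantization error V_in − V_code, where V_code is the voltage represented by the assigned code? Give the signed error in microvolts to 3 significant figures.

The full-scale span is 1.1 − (-1.1) = 2.2 V. LSB = 2.2 V / 2^16 ≈ 33.57 µV.
(V_in − V_min)/LSB = (0.35458685 − (-1.1)) × 65536/2.2 = 43330.8199 → nearest code k = 43331.
Reconstructed level: -1.1 + 43331 × 2.2/65536 V = 0.35459289551 V.
V_in − V_code = 0.35458685 − (0.35459289551) = −6.05 µV.

−6.05 µV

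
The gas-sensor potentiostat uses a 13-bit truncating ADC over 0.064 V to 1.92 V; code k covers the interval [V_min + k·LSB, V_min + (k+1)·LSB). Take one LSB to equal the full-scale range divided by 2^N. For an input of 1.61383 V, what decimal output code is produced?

Full-scale range = 1.92 V − (0.064 V) = 1.856 V. LSB = 1.856 V / 2^13 ≈ 226.6 µV.
code = ⌊(V_in − V_min)/LSB⌋ = ⌊(V_in − V_min) × 2^13 / range⌋
     = ⌊(1.61383 − (0.064)) × 8192 / 1.856⌋ = ⌊1.54983 × 8192/1.856⌋
     = ⌊6840.629⌋ = 6840.

6840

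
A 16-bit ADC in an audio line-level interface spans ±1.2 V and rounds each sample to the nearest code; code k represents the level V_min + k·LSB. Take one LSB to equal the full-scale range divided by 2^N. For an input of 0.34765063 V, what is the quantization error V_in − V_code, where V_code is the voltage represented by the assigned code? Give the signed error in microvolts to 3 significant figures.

+6.59 µV

Span: 1.2 V − (-1.2 V) = 2.4 V. LSB = 2.4 V / 2^16 ≈ 36.62 µV.
(V_in − V_min)/LSB = (0.34765063 − (-1.2)) × 65536/2.4 = 42261.1799 → nearest code k = 42261.
Reconstructed level: -1.2 + 42261 × 2.4/65536 V = 0.34764404297 V.
V_in − V_code = 0.34765063 − (0.34764404297) = +6.59 µV.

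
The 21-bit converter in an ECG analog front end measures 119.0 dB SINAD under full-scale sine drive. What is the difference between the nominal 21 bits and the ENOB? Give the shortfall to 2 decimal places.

Effective bits = (119.0 − 1.76)/6.02 = 19.4751.
21 − 19.4751 = 1.52 bits below nominal.

1.52 bits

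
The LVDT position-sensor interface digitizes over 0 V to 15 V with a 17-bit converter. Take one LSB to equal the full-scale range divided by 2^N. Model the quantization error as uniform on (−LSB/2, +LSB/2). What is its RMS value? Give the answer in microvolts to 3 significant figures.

Span = 15 V.
LSB = 15 V / 2^17 = 114.44 µV.
V_rms = LSB/√12 = 114.44 µV / √12 = 33.0 µV.

33.0 µV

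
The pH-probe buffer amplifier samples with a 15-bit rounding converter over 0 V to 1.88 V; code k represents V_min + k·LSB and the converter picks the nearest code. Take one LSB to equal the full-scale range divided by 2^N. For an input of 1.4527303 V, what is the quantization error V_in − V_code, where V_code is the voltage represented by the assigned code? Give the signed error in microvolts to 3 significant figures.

Full-scale range = 1.88 V. LSB = 1.88 V / 2^15 ≈ 57.37 µV.
(1.4527303 − (0)) / LSB = 1.4527303 × 32768/1.88 = 25320.7800. Nearest integer: k = 25321.
V_code = 0 + (25321/32768) × 1.88 = 1.4527429199 V.
Error = V_in − V_code = 1.4527303 − (1.4527429199) = −12.6 µV.

−12.6 µV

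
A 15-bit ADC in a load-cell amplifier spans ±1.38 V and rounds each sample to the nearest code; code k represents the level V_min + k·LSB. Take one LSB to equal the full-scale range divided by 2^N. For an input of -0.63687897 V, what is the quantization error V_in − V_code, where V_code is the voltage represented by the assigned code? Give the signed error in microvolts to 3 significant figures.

−27.2 µV

Span: 1.38 V − (-1.38 V) = 2.76 V. LSB = 2.76 V / 2^15 ≈ 84.23 µV.
Position in LSBs: (-0.63687897 − (-1.38)) × 32768/2.76 = 8822.6775; rounding gives k = 8823.
V_code = -1.38 + (8823/32768) × 2.76 = -0.63685180664 V.
Error = V_in − V_code = -0.63687897 − (-0.63685180664) = −27.2 µV.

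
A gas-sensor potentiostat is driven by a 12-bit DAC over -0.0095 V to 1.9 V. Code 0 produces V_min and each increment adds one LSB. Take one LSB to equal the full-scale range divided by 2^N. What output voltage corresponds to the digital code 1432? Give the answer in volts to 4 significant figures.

Range = 1.9 − (-0.0095) = 1.9095 V. LSB = 1.9095 V / 2^12.
Output = V_min + (1432/4096) × range = -0.0095 + 0.349609 × 1.9095 V
      = -0.0095 + 0.667579 = 0.658079 V.

0.6581 V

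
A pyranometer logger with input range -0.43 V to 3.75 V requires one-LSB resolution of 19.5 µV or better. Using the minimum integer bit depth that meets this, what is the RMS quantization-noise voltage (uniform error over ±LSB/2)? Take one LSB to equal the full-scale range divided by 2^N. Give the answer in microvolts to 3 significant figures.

Range = 3.75 − (-0.43) = 4.18 V.
Need 2^N ≥ 4.18 V / 19.5 µV = 214400 → N_min = 18.
Step size = 4.18/262144 V = 15.945 µV.
σ_q = LSB/√12 = 15.945 µV/3.4641 = 4.60 µV.

4.60 µV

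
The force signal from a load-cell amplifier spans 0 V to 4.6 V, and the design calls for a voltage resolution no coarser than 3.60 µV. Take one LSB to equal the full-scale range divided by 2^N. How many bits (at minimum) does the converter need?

21 bits

Span = 4.6 V.
Levels needed ≥ 4.6/3.60 µV = 1.278e6. 2^21 = 2097152 suffices, so N_min = 21.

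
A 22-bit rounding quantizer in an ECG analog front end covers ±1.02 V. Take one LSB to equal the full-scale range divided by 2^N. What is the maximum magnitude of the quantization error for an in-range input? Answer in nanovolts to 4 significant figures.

243.2 nV

Range = 1.02 − (-1.02) = 2.04 V.
One LSB is 2.04 V / 4194304 = 486.374 nV.
Worst-case error for round-to-nearest is half an LSB: 243.2 nV.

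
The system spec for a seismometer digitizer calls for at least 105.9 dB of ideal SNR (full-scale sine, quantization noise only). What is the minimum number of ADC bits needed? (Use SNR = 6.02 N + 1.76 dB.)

18 bits

Required N = ⌈(105.9 − 1.76)/6.02⌉ = ⌈17.299⌉ = 18.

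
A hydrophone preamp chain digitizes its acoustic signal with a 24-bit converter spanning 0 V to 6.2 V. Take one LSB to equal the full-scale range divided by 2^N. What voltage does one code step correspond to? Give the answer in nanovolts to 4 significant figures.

369.5 nV

Range is 6.2 V.
Number of codes = 2^24 = 16777216.
LSB = 6.2 V / 2^24 = 369.5 nV.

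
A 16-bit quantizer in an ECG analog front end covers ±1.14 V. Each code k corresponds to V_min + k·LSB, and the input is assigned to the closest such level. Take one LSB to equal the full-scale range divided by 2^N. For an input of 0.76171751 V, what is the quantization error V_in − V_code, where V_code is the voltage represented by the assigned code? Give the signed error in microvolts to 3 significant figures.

−10.4 µV

The full-scale span is 1.14 − (-1.14) = 2.28 V. LSB = 2.28 V / 2^16 ≈ 34.79 µV.
(0.76171751 − (-1.14)) / LSB = 1.90171751 × 65536/2.28 = 54662.7012. Nearest integer: k = 54663.
Reconstructed level: -1.14 + 54663 × 2.28/65536 V = 0.76172790527 V.
Error = V_in − V_code = 0.76171751 − (0.76172790527) = −10.4 µV.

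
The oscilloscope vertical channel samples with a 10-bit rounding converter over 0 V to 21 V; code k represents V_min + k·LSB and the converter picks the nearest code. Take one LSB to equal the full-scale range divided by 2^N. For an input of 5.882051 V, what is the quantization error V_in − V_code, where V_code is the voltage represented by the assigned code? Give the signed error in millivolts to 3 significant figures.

Range is 21 V. LSB = 21 V / 2^10 ≈ 20.51 mV.
Position in LSBs: (5.882051 − (0)) × 1024/21 = 286.8200; rounding gives k = 287.
Reconstructed level: 0 + 287 × 21/1024 V = 5.885742188 V.
e = 5.882051 − (5.885742188) = −3.69 mV.

−3.69 mV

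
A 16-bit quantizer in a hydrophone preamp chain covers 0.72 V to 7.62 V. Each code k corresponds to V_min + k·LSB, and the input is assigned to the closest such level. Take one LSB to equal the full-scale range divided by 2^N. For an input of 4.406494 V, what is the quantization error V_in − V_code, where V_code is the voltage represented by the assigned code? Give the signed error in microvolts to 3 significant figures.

Span: 7.62 V − (0.72 V) = 6.9 V. LSB = 6.9 V / 2^16 ≈ 105.3 µV.
Position in LSBs: (4.406494 − (0.72)) × 65536/6.9 = 35014.2132; rounding gives k = 35014.
V_code = V_min + k × range/2^16 = 0.72 + 35014 × 6.9/65536 = 4.4064715576 V.
e = 4.406494 − (4.4064715576) = +22.4 µV.

+22.4 µV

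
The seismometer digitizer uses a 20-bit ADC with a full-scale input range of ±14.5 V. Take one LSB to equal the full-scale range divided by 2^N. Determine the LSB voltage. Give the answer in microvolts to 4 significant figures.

27.66 µV

Full-scale range = 14.5 V − (-14.5 V) = 29 V.
2^20 = 1048576 levels.
One LSB is 29 V / 1048576 = 27.66 µV.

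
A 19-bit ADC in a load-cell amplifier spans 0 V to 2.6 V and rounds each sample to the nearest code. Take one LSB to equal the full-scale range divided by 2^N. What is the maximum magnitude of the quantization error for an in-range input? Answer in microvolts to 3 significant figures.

Range is 2.6 V.
Step size = 2.6/524288 V = 4.9591 µV.
Worst-case error for round-to-nearest is half an LSB: 2.48 µV.

2.48 µV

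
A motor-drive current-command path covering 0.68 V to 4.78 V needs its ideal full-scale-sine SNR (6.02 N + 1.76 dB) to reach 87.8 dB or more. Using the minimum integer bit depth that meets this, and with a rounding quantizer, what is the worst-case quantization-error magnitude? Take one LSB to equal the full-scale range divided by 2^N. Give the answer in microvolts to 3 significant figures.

The full-scale span is 4.78 − (0.68) = 4.1 V.
Solving 6.02 N ≥ 87.8 − 1.76: N ≥ 14.292. Round up → N = 15.
One LSB is 4.1 V / 32768 = 125.12 µV.
Half an LSB is 62.6 µV.

62.6 µV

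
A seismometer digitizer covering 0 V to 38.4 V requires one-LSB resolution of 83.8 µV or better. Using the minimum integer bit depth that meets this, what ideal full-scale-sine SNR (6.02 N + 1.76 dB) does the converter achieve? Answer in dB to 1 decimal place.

116.1 dB

V_FS = 38.4 V.
Need 2^N ≥ 38.4 V / 83.8 µV = 458200 → N_min = 19.
Ideal SNR at N = 19: 6.02·19 + 1.76 = 116.1 dB.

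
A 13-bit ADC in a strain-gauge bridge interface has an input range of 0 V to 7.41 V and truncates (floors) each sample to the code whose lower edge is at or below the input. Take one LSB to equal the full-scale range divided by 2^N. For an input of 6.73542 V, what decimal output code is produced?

V_FS = 7.41 V. LSB = 7.41 V / 2^13 ≈ 0.9045 mV.
V_in − V_min = 6.73542 − (0) = 6.73542 V.
Divide by LSB: 6.73542 × 8192/7.41 = 7446.2295.
Truncating gives code 7446.

7446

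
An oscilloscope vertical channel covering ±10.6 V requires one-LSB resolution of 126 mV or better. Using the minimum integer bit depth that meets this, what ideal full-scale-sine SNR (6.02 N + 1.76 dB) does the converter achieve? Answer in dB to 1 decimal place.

49.9 dB

Full-scale range = 10.6 V − (-10.6 V) = 21.2 V.
Required number of levels: 21.2/126 mV = 168.25; smallest N with 2^N ≥ that is 8.
SNR = 6.02 × 8 + 1.76 = 49.92 dB.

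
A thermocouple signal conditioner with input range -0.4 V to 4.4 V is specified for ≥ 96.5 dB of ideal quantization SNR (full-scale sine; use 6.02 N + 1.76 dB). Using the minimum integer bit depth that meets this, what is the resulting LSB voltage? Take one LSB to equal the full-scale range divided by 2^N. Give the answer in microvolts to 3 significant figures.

73.2 µV

Range = 4.4 − (-0.4) = 4.8 V.
Required N = ⌈(96.5 − 1.76)/6.02⌉ = ⌈15.738⌉ = 16.
One LSB is 4.8 V / 65536 = 73.2 µV.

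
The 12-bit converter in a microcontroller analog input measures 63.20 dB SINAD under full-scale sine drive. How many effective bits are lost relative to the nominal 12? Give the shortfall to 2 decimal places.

1.79 bits

N_eff = (63.20 − 1.76)/6.02 = 10.2060 bits.
Shortfall = 12 − 10.2060 = 1.7940 bits.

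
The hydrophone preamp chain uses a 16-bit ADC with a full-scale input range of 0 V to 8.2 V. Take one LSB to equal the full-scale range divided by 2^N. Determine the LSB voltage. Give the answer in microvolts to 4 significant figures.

Span = 8.2 V.
2^16 = 65536 levels.
Step size = 8.2/65536 V = 125.1 µV.

125.1 µV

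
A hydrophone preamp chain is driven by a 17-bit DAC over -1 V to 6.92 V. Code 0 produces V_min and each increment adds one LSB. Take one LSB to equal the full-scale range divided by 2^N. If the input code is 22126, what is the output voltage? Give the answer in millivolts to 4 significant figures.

337.0 mV

The full-scale span is 6.92 − (-1) = 7.92 V. LSB = 7.92 V / 2^17.
Output = V_min + (22126/131072) × range = -1 + 0.168808 × 7.92 V
      = -1 V + 1.33696 V = 0.336959 V.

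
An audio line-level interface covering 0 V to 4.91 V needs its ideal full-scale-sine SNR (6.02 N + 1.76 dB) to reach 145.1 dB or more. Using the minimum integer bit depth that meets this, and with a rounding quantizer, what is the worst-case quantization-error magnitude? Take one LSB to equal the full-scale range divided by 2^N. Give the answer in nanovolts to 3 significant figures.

V_FS = 4.91 V.
6.02 N + 1.76 ≥ 145.1 gives N ≥ 23.811, so the minimum integer is 24.
LSB = 4.91 V / 2^24 = 292.66 nV.
|e|_max = LSB/2 = 146 nV.

146 nV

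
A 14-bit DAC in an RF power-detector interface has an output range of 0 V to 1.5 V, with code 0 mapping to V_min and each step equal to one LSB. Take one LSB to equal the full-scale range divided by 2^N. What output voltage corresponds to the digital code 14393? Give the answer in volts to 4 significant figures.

1.318 V

Span = 1.5 V. LSB = 1.5 V / 2^14.
V_out = V_min + code × LSB = 0 V + 14393 × 1.5 V / 16384
      = 0 + 1.31772 = 1.31772 V.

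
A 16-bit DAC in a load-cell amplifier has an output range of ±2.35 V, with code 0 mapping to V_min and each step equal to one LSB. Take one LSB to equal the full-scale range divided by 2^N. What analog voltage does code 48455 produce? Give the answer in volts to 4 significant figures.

Range = 2.35 − (-2.35) = 4.7 V. LSB = 4.7 V / 2^16.
V_out = V_min + code × LSB = -2.35 V + 48455 × 4.7 V / 65536
      = -2.35 + 3.47501 = 1.12501 V.

1.125 V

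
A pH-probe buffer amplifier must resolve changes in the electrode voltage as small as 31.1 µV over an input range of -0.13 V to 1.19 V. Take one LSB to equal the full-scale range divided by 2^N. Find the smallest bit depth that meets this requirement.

Full-scale range = 1.19 V − (-0.13 V) = 1.32 V.
Need 2^N ≥ 1.32 V / 31.1 µV = 42440 → N_min = 16.

16 bits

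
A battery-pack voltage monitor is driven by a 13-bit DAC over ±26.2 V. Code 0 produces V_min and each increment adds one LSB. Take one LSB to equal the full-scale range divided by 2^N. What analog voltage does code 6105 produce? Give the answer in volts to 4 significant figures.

12.85 V

Span: 26.2 V − (-26.2 V) = 52.4 V. LSB = 52.4 V / 2^13.
Output = V_min + (6105/8192) × range = -26.2 + 0.745239 × 52.4 V
      = -26.2 + 39.0505 = 12.8505 V.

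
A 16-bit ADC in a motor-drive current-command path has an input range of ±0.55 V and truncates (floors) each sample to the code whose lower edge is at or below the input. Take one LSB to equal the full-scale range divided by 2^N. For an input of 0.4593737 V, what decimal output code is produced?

Span: 0.55 V − (-0.55 V) = 1.1 V. LSB = 1.1 V / 2^16 ≈ 16.78 µV.
(V_in − V_min) × 2^16/range = (0.4593737 − (-0.55)) × 65536/1.1 = 60136.650.
Floor → code = 60136.

60136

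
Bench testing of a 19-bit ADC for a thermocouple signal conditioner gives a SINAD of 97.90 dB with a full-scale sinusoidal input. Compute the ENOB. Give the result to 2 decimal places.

15.97 bits

ENOB = (97.90 − 1.76)/6.02 = 15.9701 bits.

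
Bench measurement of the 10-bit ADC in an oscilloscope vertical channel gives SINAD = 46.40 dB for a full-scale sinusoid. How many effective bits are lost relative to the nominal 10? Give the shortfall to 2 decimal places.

2.58 bits

N_eff = (46.40 − 1.76)/6.02 = 7.4153 bits.
10 − 7.4153 = 2.58 bits below nominal.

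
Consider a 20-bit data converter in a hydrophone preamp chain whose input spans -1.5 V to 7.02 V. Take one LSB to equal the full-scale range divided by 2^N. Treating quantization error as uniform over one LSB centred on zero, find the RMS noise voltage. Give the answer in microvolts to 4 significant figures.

2.346 µV

Range = 7.02 − (-1.5) = 8.52 V.
LSB = 8.52 V ÷ 2^20 = 8.52/1048576 V = 8.12531 µV.
RMS of a uniform error over width LSB is LSB/√12 = 2.346 µV.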